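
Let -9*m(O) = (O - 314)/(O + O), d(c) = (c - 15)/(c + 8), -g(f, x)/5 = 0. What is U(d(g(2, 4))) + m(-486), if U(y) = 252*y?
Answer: -2067115/4374 ≈ -472.59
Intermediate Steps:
g(f, x) = 0 (g(f, x) = -5*0 = 0)
d(c) = (-15 + c)/(8 + c)
m(O) = -(-314 + O)/(18*O) (m(O) = -(O - 314)/(9*(O + O)) = -(-314 + O)/(9*(2*O)) = -(-314 + O)*1/(2*O)/9 = -(-314 + O)/(18*O))
U(d(g(2, 4))) + m(-486) = 252*((-15 + 0)/(8 + 0)) + (1/18)*(314 - 1*(-486))/(-486) = 252*(-15/8) + (1/18)*(-1/486)*(314 + 486) = 252*((⅛)*(-15)) + (1/18)*(-1/486)*800 = 252*(-15/8) - 200/2187 = -945/2 - 200/2187 = -2067115/4374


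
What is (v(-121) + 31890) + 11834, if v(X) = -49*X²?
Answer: -673685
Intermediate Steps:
(v(-121) + 31890) + 11834 = (-49*(-121)² + 31890) + 11834 = (-49*14641 + 31890) + 11834 = (-717409 + 31890) + 11834 = -685519 + 11834 = -673685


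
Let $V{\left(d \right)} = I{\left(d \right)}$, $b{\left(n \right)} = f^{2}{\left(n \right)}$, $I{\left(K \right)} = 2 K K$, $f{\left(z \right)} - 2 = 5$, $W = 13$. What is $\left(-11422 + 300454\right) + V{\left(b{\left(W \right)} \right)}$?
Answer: $293834$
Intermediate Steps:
$f{\left(z \right)} = 7$ ($f{\left(z \right)} = 2 + 5 = 7$)
$I{\left(K \right)} = 2 K^{2}$
$b{\left(n \right)} = 49$ ($b{\left(n \right)} = 7^{2} = 49$)
$V{\left(d \right)} = 2 d^{2}$
$\left(-11422 + 300454\right) + V{\left(b{\left(W \right)} \right)} = \left(-11422 + 300454\right) + 2 \cdot 49^{2} = 289032 + 2 \cdot 2401 = 289032 + 4802 = 293834$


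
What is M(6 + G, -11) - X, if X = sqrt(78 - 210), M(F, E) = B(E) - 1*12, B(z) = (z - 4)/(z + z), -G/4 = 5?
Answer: -249/22 - 2*I*sqrt(33) ≈ -11.318 - 11.489*I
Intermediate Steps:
G = -20 (G = -4*5 = -20)
B(z) = (-4 + z)/(2*z) (B(z) = (-4 + z)/((2*z)) = (-4 + z)*(1/(2*z)) = (-4 + z)/(2*z))
M(F, E) = -12 + (-4 + E)/(2*E) (M(F, E) = (-4 + E)/(2*E) - 1*12 = (-4 + E)/(2*E) - 12 = -12 + (-4 + E)/(2*E))
X = 2*I*sqrt(33) (X = sqrt(-132) = 2*I*sqrt(33) ≈ 11.489*I)
M(6 + G, -11) - X = (-23/2 - 2/(-11)) - 2*I*sqrt(33) = (-23/2 - 2*(-1/11)) - 2*I*sqrt(33) = (-23/2 + 2/11) - 2*I*sqrt(33) = -249/22 - 2*I*sqrt(33)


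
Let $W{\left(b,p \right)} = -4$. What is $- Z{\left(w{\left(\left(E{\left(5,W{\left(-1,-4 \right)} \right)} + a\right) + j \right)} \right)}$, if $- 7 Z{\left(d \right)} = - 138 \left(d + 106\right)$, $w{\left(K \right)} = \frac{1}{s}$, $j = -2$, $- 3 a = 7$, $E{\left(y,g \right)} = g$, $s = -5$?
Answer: $- \frac{73002}{35} \approx -2085.8$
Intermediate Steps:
$a = - \frac{7}{3}$ ($a = \left(- \frac{1}{3}\right) 7 = - \frac{7}{3} \approx -2.3333$)
$w{\left(K \right)} = - \frac{1}{5}$ ($w{\left(K \right)} = \frac{1}{-5} = - \frac{1}{5}$)
$Z{\left(d \right)} = \frac{14628}{7} + \frac{138 d}{7}$ ($Z{\left(d \right)} = - \frac{\left(-138\right) \left(d + 106\right)}{7} = - \frac{\left(-138\right) \left(106 + d\right)}{7} = - \frac{-14628 - 138 d}{7} = \frac{14628}{7} + \frac{138 d}{7}$)
$- Z{\left(w{\left(\left(E{\left(5,W{\left(-1,-4 \right)} \right)} + a\right) + j \right)} \right)} = - (\frac{14628}{7} + \frac{138}{7} \left(- \frac{1}{5}\right)) = - (\frac{14628}{7} - \frac{138}{35}) = \left(-1\right) \frac{73002}{35} = - \frac{73002}{35}$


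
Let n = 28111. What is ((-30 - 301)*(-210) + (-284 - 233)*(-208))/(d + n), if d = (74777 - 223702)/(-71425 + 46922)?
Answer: 2169079069/344476379 ≈ 6.2967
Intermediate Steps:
d = 148925/24503 (d = -148925/(-24503) = -148925*(-1/24503) = 148925/24503 ≈ 6.0778)
((-30 - 301)*(-210) + (-284 - 233)*(-208))/(d + n) = ((-30 - 301)*(-210) + (-284 - 233)*(-208))/(148925/24503 + 28111) = (-331*(-210) - 517*(-208))/(688952758/24503) = (69510 + 107536)*(24503/688952758) = 177046*(24503/688952758) = 2169079069/344476379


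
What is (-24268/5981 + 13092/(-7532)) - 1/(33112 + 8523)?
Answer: -2717630009418/468902654605 ≈ -5.7957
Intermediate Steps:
(-24268/5981 + 13092/(-7532)) - 1/(33112 + 8523) = (-24268*1/5981 + 13092*(-1/7532)) - 1/41635 = (-24268/5981 - 3273/1883) - 1*1/41635 = -65272457/11262223 - 1/41635 = -2717630009418/468902654605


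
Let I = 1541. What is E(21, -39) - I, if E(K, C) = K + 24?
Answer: -1496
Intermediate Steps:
E(K, C) = 24 + K
E(21, -39) - I = (24 + 21) - 1*1541 = 45 - 1541 = -1496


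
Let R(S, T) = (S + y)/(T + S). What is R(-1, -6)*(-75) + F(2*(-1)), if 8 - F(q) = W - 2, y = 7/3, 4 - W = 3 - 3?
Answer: 142/7 ≈ 20.286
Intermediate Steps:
W = 4 (W = 4 - (3 - 3) = 4 - 1*0 = 4 + 0 = 4)
y = 7/3 (y = 7*(1/3) = 7/3 ≈ 2.3333)
F(q) = 6 (F(q) = 8 - (4 - 2) = 8 - 1*2 = 8 - 2 = 6)
R(S, T) = (7/3 + S)/(S + T) (R(S, T) = (S + 7/3)/(T + S) = (7/3 + S)/(S + T))
R(-1, -6)*(-75) + F(2*(-1)) = ((7/3 - 1)/(-1 - 6))*(-75) + 6 = ((4/3)/(-7))*(-75) + 6 = -1/7*4/3*(-75) + 6 = -4/21*(-75) + 6 = 100/7 + 6 = 142/7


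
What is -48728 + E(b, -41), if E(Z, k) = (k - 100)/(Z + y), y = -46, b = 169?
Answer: -1997895/41 ≈ -48729.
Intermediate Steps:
E(Z, k) = (-100 + k)/(-46 + Z) (E(Z, k) = (k - 100)/(Z - 46) = (-100 + k)/(-46 + Z))
-48728 + E(b, -41) = -48728 + (-100 - 41)/(-46 + 169) = -48728 - 141/123 = -48728 + (1/123)*(-141) = -48728 - 47/41 = -1997895/41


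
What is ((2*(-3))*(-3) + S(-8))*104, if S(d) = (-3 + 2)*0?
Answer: 1872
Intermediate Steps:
S(d) = 0 (S(d) = -1*0 = 0)
((2*(-3))*(-3) + S(-8))*104 = ((2*(-3))*(-3) + 0)*104 = (-6*(-3) + 0)*104 = (18 + 0)*104 = 18*104 = 1872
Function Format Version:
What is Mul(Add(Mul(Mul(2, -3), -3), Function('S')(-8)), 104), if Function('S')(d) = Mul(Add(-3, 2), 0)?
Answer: 1872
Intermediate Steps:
Function('S')(d) = 0 (Function('S')(d) = Mul(-1, 0) = 0)
Mul(Add(Mul(Mul(2, -3), -3), Function('S')(-8)), 104) = Mul(Add(Mul(Mul(2, -3), -3), 0), 104) = Mul(Add(Mul(-6, -3), 0), 104) = Mul(Add(18, 0), 104) = Mul(18, 104) = 1872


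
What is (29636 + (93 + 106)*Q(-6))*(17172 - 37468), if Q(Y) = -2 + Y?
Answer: -569181024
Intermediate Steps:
(29636 + (93 + 106)*Q(-6))*(17172 - 37468) = (29636 + (93 + 106)*(-2 - 6))*(17172 - 37468) = (29636 + 199*(-8))*(-20296) = (29636 - 1592)*(-20296) = 28044*(-20296) = -569181024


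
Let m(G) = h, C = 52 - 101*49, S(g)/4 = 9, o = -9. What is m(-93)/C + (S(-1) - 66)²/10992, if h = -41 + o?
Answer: 413075/4485652 ≈ 0.092088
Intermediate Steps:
S(g) = 36 (S(g) = 4*9 = 36)
C = -4897 (C = 52 - 4949 = -4897)
h = -50 (h = -41 - 9 = -50)
m(G) = -50
m(-93)/C + (S(-1) - 66)²/10992 = -50/(-4897) + (36 - 66)²/10992 = -50*(-1/4897) + (-30)²*(1/10992) = 50/4897 + 900*(1/10992) = 50/4897 + 75/916 = 413075/4485652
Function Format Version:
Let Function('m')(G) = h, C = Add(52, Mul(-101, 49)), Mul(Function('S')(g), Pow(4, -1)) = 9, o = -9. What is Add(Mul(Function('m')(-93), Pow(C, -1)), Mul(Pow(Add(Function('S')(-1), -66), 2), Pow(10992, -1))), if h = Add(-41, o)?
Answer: Rational(413075, 4485652) ≈ 0.092088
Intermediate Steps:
Function('S')(g) = 36 (Function('S')(g) = Mul(4, 9) = 36)
C = -4897 (C = Add(52, -4949) = -4897)
h = -50 (h = Add(-41, -9) = -50)
Function('m')(G) = -50
Add(Mul(Function('m')(-93), Pow(C, -1)), Mul(Pow(Add(Function('S')(-1), -66), 2), Pow(10992, -1))) = Add(Mul(-50, Pow(-4897, -1)), Mul(Pow(Add(36, -66), 2), Pow(10992, -1))) = Add(Mul(-50, Rational(-1, 4897)), Mul(Pow(-30, 2), Rational(1, 10992))) = Add(Rational(50, 4897), Mul(900, Rational(1, 10992))) = Add(Rational(50, 4897), Rational(75, 916)) = Rational(413075, 4485652)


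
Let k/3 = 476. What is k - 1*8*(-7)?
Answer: 1484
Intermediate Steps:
k = 1428 (k = 3*476 = 1428)
k - 1*8*(-7) = 1428 - 1*8*(-7) = 1428 - 8*(-7) = 1428 + 56 = 1484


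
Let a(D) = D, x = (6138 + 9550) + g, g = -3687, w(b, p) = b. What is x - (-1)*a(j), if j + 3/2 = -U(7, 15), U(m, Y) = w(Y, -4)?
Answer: 23969/2 ≈ 11985.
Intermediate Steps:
U(m, Y) = Y
j = -33/2 (j = -3/2 - 1*15 = -3/2 - 15 = -33/2 ≈ -16.500)
x = 12001 (x = (6138 + 9550) - 3687 = 15688 - 3687 = 12001)
x - (-1)*a(j) = 12001 - (-1)*(-33)/2 = 12001 - 1*33/2 = 12001 - 33/2 = 23969/2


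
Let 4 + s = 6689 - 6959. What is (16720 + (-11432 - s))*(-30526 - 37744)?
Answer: -379717740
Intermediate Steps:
s = -274 (s = -4 + (6689 - 6959) = -4 - 270 = -274)
(16720 + (-11432 - s))*(-30526 - 37744) = (16720 + (-11432 - 1*(-274)))*(-30526 - 37744) = (16720 + (-11432 + 274))*(-68270) = (16720 - 11158)*(-68270) = 5562*(-68270) = -379717740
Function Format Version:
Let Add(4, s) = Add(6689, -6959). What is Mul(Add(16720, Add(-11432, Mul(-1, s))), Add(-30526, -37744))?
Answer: -379717740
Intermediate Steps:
s = -274 (s = Add(-4, Add(6689, -6959)) = Add(-4, -270) = -274)
Mul(Add(16720, Add(-11432, Mul(-1, s))), Add(-30526, -37744)) = Mul(Add(16720, Add(-11432, Mul(-1, -274))), Add(-30526, -37744)) = Mul(Add(16720, Add(-11432, 274)), -68270) = Mul(Add(16720, -11158), -68270) = Mul(5562, -68270) = -379717740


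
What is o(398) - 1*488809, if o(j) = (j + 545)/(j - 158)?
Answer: -117313217/240 ≈ -4.8881e+5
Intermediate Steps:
o(j) = (545 + j)/(-158 + j)
o(398) - 1*488809 = (545 + 398)/(-158 + 398) - 1*488809 = 943/240 - 488809 = -117313217/240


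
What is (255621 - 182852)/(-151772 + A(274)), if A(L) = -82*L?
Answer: -72769/174240 ≈ -0.41764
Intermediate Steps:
(255621 - 182852)/(-151772 + A(274)) = (255621 - 182852)/(-151772 - 82*274) = 72769/(-151772 - 22468) = 72769/(-174240) = 72769*(-1/174240) = -72769/174240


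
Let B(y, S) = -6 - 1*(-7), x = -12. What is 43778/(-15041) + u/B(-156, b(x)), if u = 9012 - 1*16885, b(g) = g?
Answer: -118461571/15041 ≈ -7875.9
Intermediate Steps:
u = -7873 (u = 9012 - 16885 = -7873)
B(y, S) = 1 (B(y, S) = -6 + 7 = 1)
43778/(-15041) + u/B(-156, b(x)) = 43778/(-15041) - 7873/1 = 43778*(-1/15041) - 7873*1 = -43778/15041 - 7873 = -118461571/15041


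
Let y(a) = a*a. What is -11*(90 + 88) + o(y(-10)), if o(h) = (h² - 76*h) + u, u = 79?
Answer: 521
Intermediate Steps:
y(a) = a²
o(h) = 79 + h² - 76*h (o(h) = (h² - 76*h) + 79 = 79 + h² - 76*h)
-11*(90 + 88) + o(y(-10)) = -11*(90 + 88) + (79 + ((-10)²)² - 76*(-10)²) = -11*178 + (79 + 100² - 76*100) = -1958 + (79 + 10000 - 7600) = -1958 + 2479 = 521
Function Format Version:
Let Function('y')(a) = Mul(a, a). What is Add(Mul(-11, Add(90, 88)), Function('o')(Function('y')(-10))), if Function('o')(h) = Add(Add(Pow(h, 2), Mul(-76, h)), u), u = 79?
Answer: 521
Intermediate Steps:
Function('y')(a) = Pow(a, 2)
Function('o')(h) = Add(79, Pow(h, 2), Mul(-76, h)) (Function('o')(h) = Add(Add(Pow(h, 2), Mul(-76, h)), 79) = Add(79, Pow(h, 2), Mul(-76, h)))
Add(Mul(-11, Add(90, 88)), Function('o')(Function('y')(-10))) = Add(Mul(-11, Add(90, 88)), Add(79, Pow(Pow(-10, 2), 2), Mul(-76, Pow(-10, 2)))) = Add(Mul(-11, 178), Add(79, Pow(100, 2), Mul(-76, 100))) = Add(-1958, Add(79, 10000, -7600)) = Add(-1958, 2479) = 521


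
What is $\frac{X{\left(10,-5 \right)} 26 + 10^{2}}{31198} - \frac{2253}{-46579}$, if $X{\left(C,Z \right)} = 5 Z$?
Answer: $\frac{22335322}{726585821} \approx 0.03074$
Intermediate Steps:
$\frac{X{\left(10,-5 \right)} 26 + 10^{2}}{31198} - \frac{2253}{-46579} = \frac{5 \left(-5\right) 26 + 10^{2}}{31198} - \frac{2253}{-46579} = \left(\left(-25\right) 26 + 100\right) \frac{1}{31198} - - \frac{2253}{46579} = \left(-650 + 100\right) \frac{1}{31198} + \frac{2253}{46579} = \left(-550\right) \frac{1}{31198} + \frac{2253}{46579} = - \frac{275}{15599} + \frac{2253}{46579} = \frac{22335322}{726585821}$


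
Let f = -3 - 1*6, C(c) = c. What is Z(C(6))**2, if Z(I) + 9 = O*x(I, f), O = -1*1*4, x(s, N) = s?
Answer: 1089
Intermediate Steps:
f = -9 (f = -3 - 6 = -9)
O = -4 (O = -1*4 = -4)
Z(I) = -9 - 4*I
Z(C(6))**2 = (-9 - 4*6)**2 = (-9 - 24)**2 = (-33)**2 = 1089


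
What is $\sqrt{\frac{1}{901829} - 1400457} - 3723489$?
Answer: $-3723489 + \frac{2 i \sqrt{284746359850168327}}{901829} \approx -3.7235 \cdot 10^{6} + 1183.4 i$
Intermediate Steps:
$\sqrt{\frac{1}{901829} - 1400457} - 3723489 = \sqrt{- \frac{1262972735852}{901829}} - 3723489 = \frac{2 i \sqrt{284746359850168327}}{901829} - 3723489 = -3723489 + \frac{2 i \sqrt{284746359850168327}}{901829}$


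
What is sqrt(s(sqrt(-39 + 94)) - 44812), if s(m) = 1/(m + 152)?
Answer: sqrt(-6811423 - 44812*sqrt(55))/sqrt(152 + sqrt(55)) ≈ 211.69*I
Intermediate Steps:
s(m) = 1/(152 + m)
sqrt(s(sqrt(-39 + 94)) - 44812) = sqrt(1/(152 + sqrt(-39 + 94)) - 44812) = sqrt(1/(152 + sqrt(55)) - 44812) = sqrt(-44812 + 1/(152 + sqrt(55)))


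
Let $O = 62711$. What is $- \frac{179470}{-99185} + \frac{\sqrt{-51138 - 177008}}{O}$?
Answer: $\frac{35894}{19837} + \frac{i \sqrt{228146}}{62711} \approx 1.8094 + 0.0076166 i$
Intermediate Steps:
$- \frac{179470}{-99185} + \frac{\sqrt{-51138 - 177008}}{O} = - \frac{179470}{-99185} + \frac{\sqrt{-51138 - 177008}}{62711} = \left(-179470\right) \left(- \frac{1}{99185}\right) + \sqrt{-228146} \cdot \frac{1}{62711} = \frac{35894}{19837} + i \sqrt{228146} \cdot \frac{1}{62711} = \frac{35894}{19837} + \frac{i \sqrt{228146}}{62711}$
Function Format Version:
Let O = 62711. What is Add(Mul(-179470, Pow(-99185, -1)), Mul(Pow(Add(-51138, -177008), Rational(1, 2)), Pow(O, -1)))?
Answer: Add(Rational(35894, 19837), Mul(Rational(1, 62711), I, Pow(228146, Rational(1, 2)))) ≈ Add(1.8094, Mul(0.0076166, I))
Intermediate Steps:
Add(Mul(-179470, Pow(-99185, -1)), Mul(Pow(Add(-51138, -177008), Rational(1, 2)), Pow(O, -1))) = Add(Mul(-179470, Pow(-99185, -1)), Mul(Pow(Add(-51138, -177008), Rational(1, 2)), Pow(62711, -1))) = Add(Mul(-179470, Rational(-1, 99185)), Mul(Pow(-228146, Rational(1, 2)), Rational(1, 62711))) = Add(Rational(35894, 19837), Mul(Mul(I, Pow(228146, Rational(1, 2))), Rational(1, 62711))) = Add(Rational(35894, 19837), Mul(Rational(1, 62711), I, Pow(228146, Rational(1, 2))))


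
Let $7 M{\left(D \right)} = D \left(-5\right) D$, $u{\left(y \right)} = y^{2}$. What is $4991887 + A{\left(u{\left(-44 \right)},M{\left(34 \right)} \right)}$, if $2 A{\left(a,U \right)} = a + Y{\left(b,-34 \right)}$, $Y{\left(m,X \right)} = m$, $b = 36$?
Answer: $4992873$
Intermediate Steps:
$M{\left(D \right)} = - \frac{5 D^{2}}{7}$ ($M{\left(D \right)} = \frac{D \left(-5\right) D}{7} = \frac{- 5 D D}{7} = \frac{\left(-5\right) D^{2}}{7} = - \frac{5 D^{2}}{7}$)
$A{\left(a,U \right)} = 18 + \frac{a}{2}$ ($A{\left(a,U \right)} = \frac{a + 36}{2} = \frac{36 + a}{2} = 18 + \frac{a}{2}$)
$4991887 + A{\left(u{\left(-44 \right)},M{\left(34 \right)} \right)} = 4991887 + \left(18 + \frac{\left(-44\right)^{2}}{2}\right) = 4991887 + \left(18 + \frac{1}{2} \cdot 1936\right) = 4991887 + \left(18 + 968\right) = 4991887 + 986 = 4992873$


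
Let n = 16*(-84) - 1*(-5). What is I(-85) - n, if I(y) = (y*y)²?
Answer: 52201964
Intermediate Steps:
I(y) = y⁴ (I(y) = (y²)² = y⁴)
n = -1339 (n = -1344 + 5 = -1339)
I(-85) - n = (-85)⁴ - 1*(-1339) = 52200625 + 1339 = 52201964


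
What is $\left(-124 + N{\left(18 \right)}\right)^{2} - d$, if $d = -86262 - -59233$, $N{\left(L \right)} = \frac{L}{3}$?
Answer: $40953$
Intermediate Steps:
$N{\left(L \right)} = \frac{L}{3}$ ($N{\left(L \right)} = L \frac{1}{3} = \frac{L}{3}$)
$d = -27029$ ($d = -86262 + 59233 = -27029$)
$\left(-124 + N{\left(18 \right)}\right)^{2} - d = \left(-124 + \frac{1}{3} \cdot 18\right)^{2} - -27029 = \left(-124 + 6\right)^{2} + 27029 = \left(-118\right)^{2} + 27029 = 13924 + 27029 = 40953$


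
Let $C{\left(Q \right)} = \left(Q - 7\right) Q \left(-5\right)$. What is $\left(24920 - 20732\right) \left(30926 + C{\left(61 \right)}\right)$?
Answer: $60541728$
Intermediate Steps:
$C{\left(Q \right)} = - 5 Q \left(-7 + Q\right)$ ($C{\left(Q \right)} = \left(-7 + Q\right) \left(- 5 Q\right) = - 5 Q \left(-7 + Q\right)$)
$\left(24920 - 20732\right) \left(30926 + C{\left(61 \right)}\right) = \left(24920 - 20732\right) \left(30926 + 5 \cdot 61 \left(7 - 61\right)\right) = 4188 \left(30926 + 5 \cdot 61 \left(7 - 61\right)\right) = 4188 \left(30926 + 5 \cdot 61 \left(-54\right)\right) = 4188 \left(30926 - 16470\right) = 4188 \cdot 14456 = 60541728$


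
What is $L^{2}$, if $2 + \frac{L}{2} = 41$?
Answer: $6084$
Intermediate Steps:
$L = 78$ ($L = -4 + 2 \cdot 41 = -4 + 82 = 78$)
$L^{2} = 78^{2} = 6084$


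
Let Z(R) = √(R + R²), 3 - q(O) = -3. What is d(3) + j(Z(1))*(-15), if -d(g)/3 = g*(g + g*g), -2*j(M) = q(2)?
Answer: -63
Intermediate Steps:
q(O) = 6 (q(O) = 3 - 1*(-3) = 3 + 3 = 6)
j(M) = -3 (j(M) = -½*6 = -3)
d(g) = -3*g*(g + g²) (d(g) = -3*g*(g + g*g) = -3*g*(g + g²))
d(3) + j(Z(1))*(-15) = 3*3²*(-1 - 1*3) - 3*(-15) = 3*9*(-1 - 3) + 45 = 3*9*(-4) + 45 = -108 + 45 = -63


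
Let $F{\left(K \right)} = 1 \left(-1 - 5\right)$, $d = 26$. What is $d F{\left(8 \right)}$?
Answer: $-156$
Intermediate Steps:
$F{\left(K \right)} = -6$ ($F{\left(K \right)} = 1 \left(-6\right) = -6$)
$d F{\left(8 \right)} = 26 \left(-6\right) = -156$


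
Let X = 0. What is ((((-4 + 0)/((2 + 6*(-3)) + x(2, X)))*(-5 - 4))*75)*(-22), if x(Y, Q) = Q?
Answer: 7425/2 ≈ 3712.5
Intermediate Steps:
((((-4 + 0)/((2 + 6*(-3)) + x(2, X)))*(-5 - 4))*75)*(-22) = ((((-4 + 0)/((2 + 6*(-3)) + 0))*(-5 - 4))*75)*(-22) = ((-4/((2 - 18) + 0)*(-9))*75)*(-22) = ((-4/(-16 + 0)*(-9))*75)*(-22) = ((-4/(-16)*(-9))*75)*(-22) = ((-4*(-1/16)*(-9))*75)*(-22) = (((1/4)*(-9))*75)*(-22) = -9/4*75*(-22) = -675/4*(-22) = 7425/2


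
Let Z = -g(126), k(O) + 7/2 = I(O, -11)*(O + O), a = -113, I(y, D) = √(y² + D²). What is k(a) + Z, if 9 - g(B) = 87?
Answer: 149/2 - 226*√12890 ≈ -25584.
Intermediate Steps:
g(B) = -78 (g(B) = 9 - 1*87 = 9 - 87 = -78)
I(y, D) = √(D² + y²)
k(O) = -7/2 + 2*O*√(121 + O²) (k(O) = -7/2 + √((-11)² + O²)*(O + O) = -7/2 + √(121 + O²)*(2*O) = -7/2 + 2*O*√(121 + O²))
Z = 78 (Z = -1*(-78) = 78)
k(a) + Z = (-7/2 + 2*(-113)*√(121 + (-113)²)) + 78 = (-7/2 + 2*(-113)*√(121 + 12769)) + 78 = (-7/2 + 2*(-113)*√12890) + 78 = (-7/2 - 226*√12890) + 78 = 149/2 - 226*√12890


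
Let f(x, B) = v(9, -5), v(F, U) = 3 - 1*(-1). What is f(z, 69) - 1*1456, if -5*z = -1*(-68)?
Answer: -1452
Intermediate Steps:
v(F, U) = 4 (v(F, U) = 3 + 1 = 4)
z = -68/5 (z = -(-1)*(-68)/5 = -⅕*68 = -68/5 ≈ -13.600)
f(x, B) = 4
f(z, 69) - 1*1456 = 4 - 1*1456 = 4 - 1456 = -1452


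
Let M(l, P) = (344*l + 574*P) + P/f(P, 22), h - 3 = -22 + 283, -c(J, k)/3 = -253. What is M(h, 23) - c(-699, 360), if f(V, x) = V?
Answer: 103260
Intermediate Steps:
c(J, k) = 759 (c(J, k) = -3*(-253) = 759)
h = 264 (h = 3 + (-22 + 283) = 3 + 261 = 264)
M(l, P) = 1 + 344*l + 574*P (M(l, P) = (344*l + 574*P) + P/P = (344*l + 574*P) + 1 = 1 + 344*l + 574*P)
M(h, 23) - c(-699, 360) = (1 + 344*264 + 574*23) - 1*759 = (1 + 90816 + 13202) - 759 = 104019 - 759 = 103260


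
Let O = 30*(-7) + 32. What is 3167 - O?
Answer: 3345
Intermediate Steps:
O = -178 (O = -210 + 32 = -178)
3167 - O = 3167 - 1*(-178) = 3167 + 178 = 3345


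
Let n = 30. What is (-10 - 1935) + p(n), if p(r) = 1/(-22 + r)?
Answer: -15559/8 ≈ -1944.9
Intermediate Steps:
(-10 - 1935) + p(n) = (-10 - 1935) + 1/(-22 + 30) = -1945 + 1/8 = -15559/8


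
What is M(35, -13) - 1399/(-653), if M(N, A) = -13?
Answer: -7090/653 ≈ -10.858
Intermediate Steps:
M(35, -13) - 1399/(-653) = -13 - 1399/(-653) = -13 - 1/653*(-1399) = -13 + 1399/653 = -7090/653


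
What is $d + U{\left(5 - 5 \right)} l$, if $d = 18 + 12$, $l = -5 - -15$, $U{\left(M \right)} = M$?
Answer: $30$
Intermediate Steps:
$l = 10$ ($l = -5 + 15 = 10$)
$d = 30$
$d + U{\left(5 - 5 \right)} l = 30 + \left(5 - 5\right) 10 = 30 + 0 \cdot 10 = 30 + 0 = 30$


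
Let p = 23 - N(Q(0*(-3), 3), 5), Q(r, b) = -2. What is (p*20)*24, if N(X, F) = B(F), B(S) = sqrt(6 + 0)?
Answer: 11040 - 480*sqrt(6) ≈ 9864.3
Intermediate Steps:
B(S) = sqrt(6)
N(X, F) = sqrt(6)
p = 23 - sqrt(6) ≈ 20.551
(p*20)*24 = ((23 - sqrt(6))*20)*24 = (460 - 20*sqrt(6))*24 = 11040 - 480*sqrt(6)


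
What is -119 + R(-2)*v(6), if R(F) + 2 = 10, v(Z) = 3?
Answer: -95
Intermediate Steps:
R(F) = 8 (R(F) = -2 + 10 = 8)
-119 + R(-2)*v(6) = -119 + 8*3 = -119 + 24 = -95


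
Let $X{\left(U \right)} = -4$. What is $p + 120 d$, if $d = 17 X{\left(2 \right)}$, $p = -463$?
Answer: $-8623$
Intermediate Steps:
$d = -68$ ($d = 17 \left(-4\right) = -68$)
$p + 120 d = -463 + 120 \left(-68\right) = -463 - 8160 = -8623$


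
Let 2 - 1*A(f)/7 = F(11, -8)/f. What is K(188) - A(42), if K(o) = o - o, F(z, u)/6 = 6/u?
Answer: -59/4 ≈ -14.750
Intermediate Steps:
F(z, u) = 36/u (F(z, u) = 6*(6/u) = 36/u)
K(o) = 0
A(f) = 14 + 63/(2*f) (A(f) = 14 - 7*36/(-8)/f = 14 - 7*36*(-1/8)/f = 14 - (-63)/(2*f) = 14 + 63/(2*f))
K(188) - A(42) = 0 - (14 + (63/2)/42) = 0 - (14 + (63/2)*(1/42)) = 0 - (14 + 3/4) = 0 - 1*59/4 = 0 - 59/4 = -59/4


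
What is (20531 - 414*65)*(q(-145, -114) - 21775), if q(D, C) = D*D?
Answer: 4784250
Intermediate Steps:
q(D, C) = D²
(20531 - 414*65)*(q(-145, -114) - 21775) = (20531 - 414*65)*((-145)² - 21775) = (20531 - 26910)*(21025 - 21775) = -6379*(-750) = 4784250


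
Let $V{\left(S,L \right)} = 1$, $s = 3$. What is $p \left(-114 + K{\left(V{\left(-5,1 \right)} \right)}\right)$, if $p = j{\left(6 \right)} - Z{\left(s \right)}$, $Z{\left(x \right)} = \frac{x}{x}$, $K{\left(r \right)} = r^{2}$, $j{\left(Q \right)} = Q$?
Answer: $-565$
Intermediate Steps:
$Z{\left(x \right)} = 1$
$p = 5$ ($p = 6 - 1 = 5$)
$p \left(-114 + K{\left(V{\left(-5,1 \right)} \right)}\right) = 5 \left(-114 + 1^{2}\right) = 5 \left(-114 + 1\right) = 5 \left(-113\right) = -565$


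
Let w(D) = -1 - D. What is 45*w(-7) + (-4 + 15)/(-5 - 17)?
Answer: 539/2 ≈ 269.50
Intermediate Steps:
45*w(-7) + (-4 + 15)/(-5 - 17) = 45*(-1 - 1*(-7)) + (-4 + 15)/(-5 - 17) = 45*(-1 + 7) + 11/(-22) = 45*6 + 11*(-1/22) = 270 - ½ = 539/2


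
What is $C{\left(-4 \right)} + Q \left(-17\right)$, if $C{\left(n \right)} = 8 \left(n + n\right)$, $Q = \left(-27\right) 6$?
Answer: $2690$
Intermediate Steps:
$Q = -162$
$C{\left(n \right)} = 16 n$ ($C{\left(n \right)} = 8 \cdot 2 n = 16 n$)
$C{\left(-4 \right)} + Q \left(-17\right) = 16 \left(-4\right) - -2754 = -64 + 2754 = 2690$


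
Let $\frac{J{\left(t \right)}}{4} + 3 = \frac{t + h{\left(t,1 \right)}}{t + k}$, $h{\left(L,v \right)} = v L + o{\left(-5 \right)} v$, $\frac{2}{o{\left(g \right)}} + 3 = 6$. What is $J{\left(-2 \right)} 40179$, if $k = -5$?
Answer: $- \frac{2839316}{7} \approx -4.0562 \cdot 10^{5}$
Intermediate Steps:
$o{\left(g \right)} = \frac{2}{3}$ ($o{\left(g \right)} = \frac{2}{-3 + 6} = \frac{2}{3}$)
$h{\left(L,v \right)} = \frac{2 v}{3} + L v$ ($h{\left(L,v \right)} = v L + \frac{2 v}{3} = L v + \frac{2 v}{3} = \frac{2 v}{3} + L v$)
$J{\left(t \right)} = -12 + \frac{4 \left(\frac{2}{3} + 2 t\right)}{-5 + t}$ ($J{\left(t \right)} = -12 + 4 \frac{t + \frac{1}{3} \cdot 1 \left(2 + 3 t\right)}{t - 5} = -12 + 4 \frac{t + \left(\frac{2}{3} + t\right)}{-5 + t} = -12 + 4 \frac{\frac{2}{3} + 2 t}{-5 + t} = -12 + \frac{4 \left(\frac{2}{3} + 2 t\right)}{-5 + t}$)
$J{\left(-2 \right)} 40179 = \frac{4 \left(47 - -6\right)}{3 \left(-5 - 2\right)} 40179 = \frac{4 \left(47 + 6\right)}{3 \left(-7\right)} 40179 = \frac{4}{3} \left(- \frac{1}{7}\right) 53 \cdot 40179 = \left(- \frac{212}{21}\right) 40179 = - \frac{2839316}{7}$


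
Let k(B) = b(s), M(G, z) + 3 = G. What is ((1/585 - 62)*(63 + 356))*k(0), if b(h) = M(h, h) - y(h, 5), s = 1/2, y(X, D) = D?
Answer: 15196711/78 ≈ 1.9483e+5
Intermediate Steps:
M(G, z) = -3 + G
s = 1/2 (s = 1*(1/2) = 1/2 ≈ 0.50000)
b(h) = -8 + h (b(h) = (-3 + h) - 1*5 = (-3 + h) - 5 = -8 + h)
k(B) = -15/2 (k(B) = -8 + 1/2 = -15/2)
((1/585 - 62)*(63 + 356))*k(0) = ((1/585 - 62)*(63 + 356))*(-15/2) = ((1/585 - 62)*419)*(-15/2) = -36269/585*419*(-15/2) = -15196711/585*(-15/2) = 15196711/78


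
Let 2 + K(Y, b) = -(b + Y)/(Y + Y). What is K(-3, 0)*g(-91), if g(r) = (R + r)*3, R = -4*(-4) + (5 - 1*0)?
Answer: 525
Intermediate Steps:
R = 21 (R = 16 + (5 + 0) = 16 + 5 = 21)
g(r) = 63 + 3*r (g(r) = (21 + r)*3 = 63 + 3*r)
K(Y, b) = -2 - (Y + b)/(2*Y) (K(Y, b) = -2 - (b + Y)/(Y + Y) = -2 - (Y + b)/(2*Y))
K(-3, 0)*g(-91) = ((½)*(-1*0 - 5*(-3))/(-3))*(63 + 3*(-91)) = ((½)*(-⅓)*(0 + 15))*(63 - 273) = ((½)*(-⅓)*15)*(-210) = -5/2*(-210) = 525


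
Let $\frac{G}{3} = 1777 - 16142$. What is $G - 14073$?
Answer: $-57168$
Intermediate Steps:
$G = -43095$ ($G = 3 \left(1777 - 16142\right) = 3 \left(-14365\right) = -43095$)
$G - 14073 = -43095 - 14073 = -57168$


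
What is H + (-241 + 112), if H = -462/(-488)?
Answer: -31245/244 ≈ -128.05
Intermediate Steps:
H = 231/244 (H = -462*(-1/488) = 231/244 ≈ 0.94672)
H + (-241 + 112) = 231/244 + (-241 + 112) = 231/244 - 129 = -31245/244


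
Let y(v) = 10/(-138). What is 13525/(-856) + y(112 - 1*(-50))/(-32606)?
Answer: -15214365035/962920392 ≈ -15.800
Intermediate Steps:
y(v) = -5/69 (y(v) = 10*(-1/138) = -5/69)
13525/(-856) + y(112 - 1*(-50))/(-32606) = 13525/(-856) - 5/69/(-32606) = 13525*(-1/856) - 5/69*(-1/32606) = -13525/856 + 5/2249814 = -15214365035/962920392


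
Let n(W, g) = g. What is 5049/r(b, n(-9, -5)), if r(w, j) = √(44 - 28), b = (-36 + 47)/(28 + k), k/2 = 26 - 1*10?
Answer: 5049/4 ≈ 1262.3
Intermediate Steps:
k = 32 (k = 2*(26 - 1*10) = 2*(26 - 10) = 2*16 = 32)
b = 11/60 (b = (-36 + 47)/(28 + 32) = 11/60 ≈ 0.18333)
r(w, j) = 4 (r(w, j) = √16 = 4)
5049/r(b, n(-9, -5)) = 5049/4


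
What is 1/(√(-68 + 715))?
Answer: √647/647 ≈ 0.039314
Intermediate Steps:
1/(√(-68 + 715)) = 1/(√647) = √647/647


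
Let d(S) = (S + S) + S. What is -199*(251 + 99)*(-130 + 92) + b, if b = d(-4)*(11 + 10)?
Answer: 2646448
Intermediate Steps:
d(S) = 3*S (d(S) = 2*S + S = 3*S)
b = -252 (b = (3*(-4))*(11 + 10) = -12*21 = -252)
-199*(251 + 99)*(-130 + 92) + b = -199*(251 + 99)*(-130 + 92) - 252 = -69650*(-38) - 252 = -199*(-13300) - 252 = 2646700 - 252 = 2646448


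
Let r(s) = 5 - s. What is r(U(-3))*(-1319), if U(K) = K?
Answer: -10552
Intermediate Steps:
r(U(-3))*(-1319) = (5 - 1*(-3))*(-1319) = (5 + 3)*(-1319) = 8*(-1319) = -10552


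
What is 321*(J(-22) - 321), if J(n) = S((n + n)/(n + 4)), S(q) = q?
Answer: -306769/3 ≈ -1.0226e+5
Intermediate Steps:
J(n) = 2*n/(4 + n) (J(n) = (n + n)/(n + 4) = (2*n)/(4 + n) = 2*n/(4 + n))
321*(J(-22) - 321) = 321*(2*(-22)/(4 - 22) - 321) = 321*(2*(-22)/(-18) - 321) = 321*(2*(-22)*(-1/18) - 321) = 321*(22/9 - 321) = 321*(-2867/9) = -306769/3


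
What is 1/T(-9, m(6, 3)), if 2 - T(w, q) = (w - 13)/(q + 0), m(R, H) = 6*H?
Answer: 9/29 ≈ 0.31034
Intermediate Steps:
T(w, q) = 2 - (-13 + w)/q (T(w, q) = 2 - (w - 13)/(q + 0) = 2 - (-13 + w)/q)
1/T(-9, m(6, 3)) = 1/((13 - 1*(-9) + 2*(6*3))/((6*3))) = 1/((13 + 9 + 2*18)/18) = 1/((13 + 9 + 36)/18) = 1/((1/18)*58) = 1/(29/9) = 9/29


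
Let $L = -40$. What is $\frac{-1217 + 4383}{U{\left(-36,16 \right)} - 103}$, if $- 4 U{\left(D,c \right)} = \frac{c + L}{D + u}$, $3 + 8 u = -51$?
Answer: $- \frac{180462}{5879} \approx -30.696$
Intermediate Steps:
$u = - \frac{27}{4}$ ($u = - \frac{3}{8} + \frac{1}{8} \left(-51\right) = - \frac{3}{8} - \frac{51}{8} = - \frac{27}{4} \approx -6.75$)
$U{\left(D,c \right)} = - \frac{-40 + c}{4 \left(- \frac{27}{4} + D\right)}$ ($U{\left(D,c \right)} = - \frac{\left(c - 40\right) \frac{1}{D - \frac{27}{4}}}{4} = - \frac{\left(-40 + c\right) \frac{1}{- \frac{27}{4} + D}}{4} = - \frac{\frac{1}{- \frac{27}{4} + D} \left(-40 + c\right)}{4} = - \frac{-40 + c}{4 \left(- \frac{27}{4} + D\right)}$)
$\frac{-1217 + 4383}{U{\left(-36,16 \right)} - 103} = \frac{-1217 + 4383}{\frac{40 - 16}{-27 + 4 \left(-36\right)} - 103} = \frac{3166}{\frac{40 - 16}{-27 - 144} - 103} = \frac{3166}{\frac{1}{-171} \cdot 24 - 103} = \frac{3166}{\left(- \frac{1}{171}\right) 24 - 103} = \frac{3166}{- \frac{8}{57} - 103} = \frac{3166}{- \frac{5879}{57}} = 3166 \left(- \frac{57}{5879}\right) = - \frac{180462}{5879}$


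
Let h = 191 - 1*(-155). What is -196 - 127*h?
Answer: -44138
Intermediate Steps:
h = 346 (h = 191 + 155 = 346)
-196 - 127*h = -196 - 127*346 = -196 - 43942 = -44138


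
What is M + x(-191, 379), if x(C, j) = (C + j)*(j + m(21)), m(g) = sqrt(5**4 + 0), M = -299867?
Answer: -223915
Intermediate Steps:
m(g) = 25 (m(g) = sqrt(625 + 0) = sqrt(625) = 25)
x(C, j) = (25 + j)*(C + j) (x(C, j) = (C + j)*(j + 25) = (C + j)*(25 + j) = (25 + j)*(C + j))
M + x(-191, 379) = -299867 + (379**2 + 25*(-191) + 25*379 - 191*379) = -299867 + (143641 - 4775 + 9475 - 72389) = -299867 + 75952 = -223915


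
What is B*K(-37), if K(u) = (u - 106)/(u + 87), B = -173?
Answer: 24739/50 ≈ 494.78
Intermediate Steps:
K(u) = (-106 + u)/(87 + u)
B*K(-37) = -173*(-106 - 37)/(87 - 37) = -173*(-143)/50 = -173*(-143/50) = 24739/50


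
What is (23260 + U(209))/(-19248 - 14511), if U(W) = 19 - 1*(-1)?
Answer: -7760/11253 ≈ -0.68959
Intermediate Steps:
U(W) = 20 (U(W) = 19 + 1 = 20)
(23260 + U(209))/(-19248 - 14511) = (23260 + 20)/(-19248 - 14511) = 23280/(-33759) = 23280*(-1/33759) = -7760/11253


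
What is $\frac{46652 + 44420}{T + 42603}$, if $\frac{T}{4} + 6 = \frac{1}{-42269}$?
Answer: $\frac{3849522368}{1799771747} \approx 2.1389$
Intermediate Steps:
$T = - \frac{1014460}{42269}$ ($T = -24 + \frac{4}{-42269} = -24 + 4 \left(- \frac{1}{42269}\right) = -24 - \frac{4}{42269} = - \frac{1014460}{42269} \approx -24.0$)
$\frac{46652 + 44420}{T + 42603} = \frac{46652 + 44420}{- \frac{1014460}{42269} + 42603} = \frac{91072}{\frac{1799771747}{42269}} = 91072 \cdot \frac{42269}{1799771747} = \frac{3849522368}{1799771747}$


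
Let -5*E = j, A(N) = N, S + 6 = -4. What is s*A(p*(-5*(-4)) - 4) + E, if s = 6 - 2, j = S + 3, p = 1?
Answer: 327/5 ≈ 65.400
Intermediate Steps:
S = -10 (S = -6 - 4 = -10)
j = -7 (j = -10 + 3 = -7)
E = 7/5 (E = -⅕*(-7) = 7/5 ≈ 1.4000)
s = 4
s*A(p*(-5*(-4)) - 4) + E = 4*(1*(-5*(-4)) - 4) + 7/5 = 4*(1*20 - 4) + 7/5 = 4*(20 - 4) + 7/5 = 4*16 + 7/5 = 64 + 7/5 = 327/5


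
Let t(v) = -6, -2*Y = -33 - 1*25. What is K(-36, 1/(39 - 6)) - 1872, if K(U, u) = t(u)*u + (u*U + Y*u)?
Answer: -61789/33 ≈ -1872.4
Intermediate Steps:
Y = 29 (Y = -(-33 - 1*25)/2 = -(-33 - 25)/2 = -1/2*(-58) = 29)
K(U, u) = 23*u + U*u (K(U, u) = -6*u + (u*U + 29*u) = -6*u + (U*u + 29*u) = -6*u + (29*u + U*u) = 23*u + U*u)
K(-36, 1/(39 - 6)) - 1872 = (23 - 36)/(39 - 6) - 1872 = -13/33 - 1872 = -61789/33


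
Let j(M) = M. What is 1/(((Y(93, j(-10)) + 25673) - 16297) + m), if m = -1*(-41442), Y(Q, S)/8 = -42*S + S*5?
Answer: 1/53778 ≈ 1.8595e-5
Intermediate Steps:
Y(Q, S) = -296*S (Y(Q, S) = 8*(-42*S + S*5) = 8*(-42*S + 5*S) = 8*(-37*S) = -296*S)
m = 41442
1/(((Y(93, j(-10)) + 25673) - 16297) + m) = 1/(((-296*(-10) + 25673) - 16297) + 41442) = 1/(((2960 + 25673) - 16297) + 41442) = 1/((28633 - 16297) + 41442) = 1/(12336 + 41442) = 1/53778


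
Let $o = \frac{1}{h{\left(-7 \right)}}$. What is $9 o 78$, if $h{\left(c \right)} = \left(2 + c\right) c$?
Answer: $\frac{702}{35} \approx 20.057$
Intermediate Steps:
$h{\left(c \right)} = c \left(2 + c\right)$
$o = \frac{1}{35}$ ($o = \frac{1}{\left(-7\right) \left(2 - 7\right)} = \frac{1}{\left(-7\right) \left(-5\right)} = \frac{1}{35} \approx 0.028571$)
$9 o 78 = 9 \cdot \frac{1}{35} \cdot 78 = \frac{9}{35} \cdot 78 = \frac{702}{35}$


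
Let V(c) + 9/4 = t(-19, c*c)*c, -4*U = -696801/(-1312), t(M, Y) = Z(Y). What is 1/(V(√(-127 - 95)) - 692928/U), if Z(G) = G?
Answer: 500309083545628/3659230866160498497 + 63874383798176*I*√222/10977692598481495491 ≈ 0.00013673 + 8.6695e-5*I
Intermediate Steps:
t(M, Y) = Y
U = -696801/5248 (U = -(-696801)/(4*(-1312)) = -(-696801)*(-1)/(4*1312) = -¼*696801/1312 = -696801/5248 ≈ -132.77)
V(c) = -9/4 + c³ (V(c) = -9/4 + (c*c)*c = -9/4 + c²*c = -9/4 + c³)
1/(V(√(-127 - 95)) - 692928/U) = 1/((-9/4 + (√(-127 - 95))³) - 692928/(-696801/5248)) = 1/((-9/4 + (√(-222))³) - 692928*(-5248/696801)) = 1/((-9/4 + (I*√222)³) + 1212162048/232267) = 1/((-9/4 - 222*I*√222) + 1212162048/232267) = 1/(4846557789/929068 - 222*I*√222)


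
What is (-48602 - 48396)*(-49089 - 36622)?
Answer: 8313795578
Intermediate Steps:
(-48602 - 48396)*(-49089 - 36622) = -96998*(-85711) = 8313795578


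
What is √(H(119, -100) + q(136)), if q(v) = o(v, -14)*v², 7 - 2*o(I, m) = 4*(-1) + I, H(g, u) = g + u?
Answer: I*√1155981 ≈ 1075.2*I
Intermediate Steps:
o(I, m) = 11/2 - I/2 (o(I, m) = 7/2 - (4*(-1) + I)/2 = 7/2 - (-4 + I)/2 = 7/2 + (2 - I/2) = 11/2 - I/2)
q(v) = v²*(11/2 - v/2) (q(v) = (11/2 - v/2)*v² = v²*(11/2 - v/2))
√(H(119, -100) + q(136)) = √((119 - 100) + (½)*136²*(11 - 1*136)) = √(19 + (½)*18496*(11 - 136)) = √(19 + (½)*18496*(-125)) = √(19 - 1156000) = √(-1155981) = I*√1155981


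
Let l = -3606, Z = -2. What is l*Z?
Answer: 7212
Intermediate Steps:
l*Z = -3606*(-2) = 7212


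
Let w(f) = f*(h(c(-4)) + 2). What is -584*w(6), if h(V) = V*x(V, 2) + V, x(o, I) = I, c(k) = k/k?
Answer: -17520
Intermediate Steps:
c(k) = 1
h(V) = 3*V (h(V) = V*2 + V = 2*V + V = 3*V)
w(f) = 5*f (w(f) = f*(3*1 + 2) = f*(3 + 2) = f*5 = 5*f)
-584*w(6) = -2920*6 = -584*30 = -17520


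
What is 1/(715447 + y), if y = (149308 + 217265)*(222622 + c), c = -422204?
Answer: -1/73160657039 ≈ -1.3669e-11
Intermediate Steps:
y = -73161372486 (y = (149308 + 217265)*(222622 - 422204) = 366573*(-199582) = -73161372486)
1/(715447 + y) = 1/(715447 - 73161372486) = 1/(-73160657039) = -1/73160657039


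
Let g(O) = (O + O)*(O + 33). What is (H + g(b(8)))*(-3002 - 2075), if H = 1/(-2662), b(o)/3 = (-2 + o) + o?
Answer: -85144331123/2662 ≈ -3.1985e+7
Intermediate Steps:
b(o) = -6 + 6*o (b(o) = 3*((-2 + o) + o) = 3*(-2 + 2*o) = -6 + 6*o)
H = -1/2662 ≈ -0.00037566
g(O) = 2*O*(33 + O) (g(O) = (2*O)*(33 + O) = 2*O*(33 + O))
(H + g(b(8)))*(-3002 - 2075) = (-1/2662 + 2*(-6 + 6*8)*(33 + (-6 + 6*8)))*(-3002 - 2075) = (-1/2662 + 2*(-6 + 48)*(33 + (-6 + 48)))*(-5077) = (-1/2662 + 2*42*(33 + 42))*(-5077) = (-1/2662 + 2*42*75)*(-5077) = (-1/2662 + 6300)*(-5077) = (16770599/2662)*(-5077) = -85144331123/2662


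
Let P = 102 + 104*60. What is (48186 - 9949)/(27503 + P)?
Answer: 38237/33845 ≈ 1.1298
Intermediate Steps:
P = 6342 (P = 102 + 6240 = 6342)
(48186 - 9949)/(27503 + P) = (48186 - 9949)/(27503 + 6342) = 38237/33845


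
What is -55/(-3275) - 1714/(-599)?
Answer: 1129259/392345 ≈ 2.8782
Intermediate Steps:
-55/(-3275) - 1714/(-599) = -55*(-1/3275) - 1714*(-1/599) = 11/655 + 1714/599 = 1129259/392345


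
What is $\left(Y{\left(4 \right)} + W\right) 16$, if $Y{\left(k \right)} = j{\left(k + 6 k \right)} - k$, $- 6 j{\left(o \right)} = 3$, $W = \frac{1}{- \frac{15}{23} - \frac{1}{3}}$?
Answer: $- \frac{1500}{17} \approx -88.235$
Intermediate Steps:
$W = - \frac{69}{68}$ ($W = \frac{1}{\left(-15\right) \frac{1}{23} - \frac{1}{3}} = \frac{1}{- \frac{15}{23} - \frac{1}{3}} = \frac{1}{- \frac{68}{69}} = - \frac{69}{68} \approx -1.0147$)
$j{\left(o \right)} = - \frac{1}{2}$ ($j{\left(o \right)} = \left(- \frac{1}{6}\right) 3 = - \frac{1}{2}$)
$Y{\left(k \right)} = - \frac{1}{2} - k$
$\left(Y{\left(4 \right)} + W\right) 16 = \left(\left(- \frac{1}{2} - 4\right) - \frac{69}{68}\right) 16 = \left(- \frac{9}{2} - \frac{69}{68}\right) 16 = \left(- \frac{375}{68}\right) 16 = - \frac{1500}{17}$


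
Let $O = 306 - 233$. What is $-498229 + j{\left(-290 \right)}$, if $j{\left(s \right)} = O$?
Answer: $-498156$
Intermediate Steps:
$O = 73$ ($O = 306 - 233 = 73$)
$j{\left(s \right)} = 73$
$-498229 + j{\left(-290 \right)} = -498229 + 73 = -498156$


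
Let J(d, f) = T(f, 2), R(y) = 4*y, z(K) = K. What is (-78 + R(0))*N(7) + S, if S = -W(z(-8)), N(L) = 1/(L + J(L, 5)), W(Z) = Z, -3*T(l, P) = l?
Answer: -53/8 ≈ -6.6250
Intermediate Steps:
T(l, P) = -l/3
J(d, f) = -f/3
N(L) = 1/(-5/3 + L) (N(L) = 1/(L - ⅓*5) = 1/(L - 5/3) = 1/(-5/3 + L))
S = 8 (S = -1*(-8) = 8)
(-78 + R(0))*N(7) + S = (-78 + 4*0)*(3/(-5 + 3*7)) + 8 = (-78 + 0)*(3/(-5 + 21)) + 8 = -234/16 + 8 = -78*3/16 + 8 = -117/8 + 8 = -53/8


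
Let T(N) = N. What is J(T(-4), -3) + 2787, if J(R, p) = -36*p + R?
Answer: 2891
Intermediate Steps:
J(R, p) = R - 36*p
J(T(-4), -3) + 2787 = (-4 - 36*(-3)) + 2787 = (-4 + 108) + 2787 = 104 + 2787 = 2891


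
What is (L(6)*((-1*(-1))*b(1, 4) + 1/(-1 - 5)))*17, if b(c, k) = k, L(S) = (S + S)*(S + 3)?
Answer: 7038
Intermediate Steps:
L(S) = 2*S*(3 + S) (L(S) = (2*S)*(3 + S) = 2*S*(3 + S))
(L(6)*((-1*(-1))*b(1, 4) + 1/(-1 - 5)))*17 = ((2*6*(3 + 6))*(-1*(-1)*4 + 1/(-1 - 5)))*17 = ((2*6*9)*(1*4 + 1/(-6)))*17 = (108*(4 - ⅙))*17 = (108*(23/6))*17 = 414*17 = 7038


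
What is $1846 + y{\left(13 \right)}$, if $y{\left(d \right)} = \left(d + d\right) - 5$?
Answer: $1867$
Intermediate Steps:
$y{\left(d \right)} = -5 + 2 d$ ($y{\left(d \right)} = 2 d - 5 = -5 + 2 d$)
$1846 + y{\left(13 \right)} = 1846 + \left(-5 + 2 \cdot 13\right) = 1846 + \left(-5 + 26\right) = 1846 + 21 = 1867$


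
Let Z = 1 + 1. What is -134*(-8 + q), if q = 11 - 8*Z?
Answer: 1742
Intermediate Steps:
Z = 2
q = -5 (q = 11 - 8*2 = 11 - 16 = -5)
-134*(-8 + q) = -134*(-8 - 5) = -134*(-13) = 1742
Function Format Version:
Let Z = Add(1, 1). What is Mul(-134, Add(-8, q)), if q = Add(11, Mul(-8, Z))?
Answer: 1742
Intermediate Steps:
Z = 2
q = -5 (q = Add(11, Mul(-8, 2)) = Add(11, -16) = -5)
Mul(-134, Add(-8, q)) = Mul(-134, Add(-8, -5)) = Mul(-134, -13) = 1742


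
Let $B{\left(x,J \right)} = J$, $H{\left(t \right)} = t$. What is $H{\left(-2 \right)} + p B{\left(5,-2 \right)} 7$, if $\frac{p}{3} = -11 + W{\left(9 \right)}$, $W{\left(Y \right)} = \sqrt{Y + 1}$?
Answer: $460 - 42 \sqrt{10} \approx 327.18$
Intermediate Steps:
$W{\left(Y \right)} = \sqrt{1 + Y}$
$p = -33 + 3 \sqrt{10}$ ($p = 3 \left(-11 + \sqrt{1 + 9}\right) = 3 \left(-11 + \sqrt{10}\right) = -33 + 3 \sqrt{10} \approx -23.513$)
$H{\left(-2 \right)} + p B{\left(5,-2 \right)} 7 = -2 + \left(-33 + 3 \sqrt{10}\right) \left(\left(-2\right) 7\right) = -2 + \left(-33 + 3 \sqrt{10}\right) \left(-14\right) = -2 + \left(462 - 42 \sqrt{10}\right) = 460 - 42 \sqrt{10}$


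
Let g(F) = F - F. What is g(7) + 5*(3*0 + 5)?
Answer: 25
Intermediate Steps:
g(F) = 0
g(7) + 5*(3*0 + 5) = 0 + 5*(3*0 + 5) = 0 + 5*(0 + 5) = 0 + 5*5 = 0 + 25 = 25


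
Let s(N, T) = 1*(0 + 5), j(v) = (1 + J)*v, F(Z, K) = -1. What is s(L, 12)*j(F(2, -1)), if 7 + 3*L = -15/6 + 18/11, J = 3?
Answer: -20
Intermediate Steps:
j(v) = 4*v (j(v) = (1 + 3)*v = 4*v)
L = -173/66 (L = -7/3 + (-15/6 + 18/11)/3 = -7/3 + (-15*1/6 + 18*(1/11))/3 = -7/3 + (-5/2 + 18/11)/3 = -7/3 + (1/3)*(-19/22) = -7/3 - 19/66 = -173/66 ≈ -2.6212)
s(N, T) = 5 (s(N, T) = 1*5 = 5)
s(L, 12)*j(F(2, -1)) = 5*(4*(-1)) = 5*(-4) = -20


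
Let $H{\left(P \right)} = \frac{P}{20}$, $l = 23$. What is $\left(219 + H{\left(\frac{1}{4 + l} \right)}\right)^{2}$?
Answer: $\frac{13985664121}{291600} \approx 47962.0$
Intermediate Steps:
$H{\left(P \right)} = \frac{P}{20}$ ($H{\left(P \right)} = P \frac{1}{20} = \frac{P}{20}$)
$\left(219 + H{\left(\frac{1}{4 + l} \right)}\right)^{2} = \left(219 + \frac{1}{20 \left(4 + 23\right)}\right)^{2} = \left(219 + \frac{1}{20 \cdot 27}\right)^{2} = \left(219 + \frac{1}{20} \cdot \frac{1}{27}\right)^{2} = \left(219 + \frac{1}{540}\right)^{2} = \left(\frac{118261}{540}\right)^{2} = \frac{13985664121}{291600}$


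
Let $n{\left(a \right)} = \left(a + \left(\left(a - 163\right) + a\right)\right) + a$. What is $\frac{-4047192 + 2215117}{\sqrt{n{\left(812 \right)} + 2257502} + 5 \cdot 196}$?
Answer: $\frac{256490500}{185741} - \frac{261725 \sqrt{2260587}}{185741} \approx -737.69$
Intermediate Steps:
$n{\left(a \right)} = -163 + 4 a$ ($n{\left(a \right)} = \left(a + \left(\left(-163 + a\right) + a\right)\right) + a = \left(a + \left(-163 + 2 a\right)\right) + a = \left(-163 + 3 a\right) + a = -163 + 4 a$)
$\frac{-4047192 + 2215117}{\sqrt{n{\left(812 \right)} + 2257502} + 5 \cdot 196} = \frac{-4047192 + 2215117}{\sqrt{\left(-163 + 4 \cdot 812\right) + 2257502} + 5 \cdot 196} = - \frac{1832075}{\sqrt{\left(-163 + 3248\right) + 2257502} + 980} = - \frac{1832075}{\sqrt{3085 + 2257502} + 980} = - \frac{1832075}{\sqrt{2260587} + 980} = - \frac{1832075}{980 + \sqrt{2260587}}$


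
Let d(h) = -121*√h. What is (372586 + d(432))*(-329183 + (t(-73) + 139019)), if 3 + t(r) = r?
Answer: -70880760640 + 276228480*√3 ≈ -7.0402e+10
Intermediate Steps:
t(r) = -3 + r
(372586 + d(432))*(-329183 + (t(-73) + 139019)) = (372586 - 1452*√3)*(-329183 + ((-3 - 73) + 139019)) = (372586 - 1452*√3)*(-329183 + (-76 + 139019)) = (372586 - 1452*√3)*(-329183 + 138943) = (372586 - 1452*√3)*(-190240) = -70880760640 + 276228480*√3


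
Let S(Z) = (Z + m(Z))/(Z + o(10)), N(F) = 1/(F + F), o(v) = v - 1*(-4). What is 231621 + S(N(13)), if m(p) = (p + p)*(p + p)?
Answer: 219808332/949 ≈ 2.3162e+5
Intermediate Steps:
o(v) = 4 + v (o(v) = v + 4 = 4 + v)
N(F) = 1/(2*F)
m(p) = 4*p**2 (m(p) = (2*p)*(2*p) = 4*p**2)
S(Z) = (Z + 4*Z**2)/(14 + Z) (S(Z) = (Z + 4*Z**2)/(Z + (4 + 10)) = (Z + 4*Z**2)/(Z + 14) = (Z + 4*Z**2)/(14 + Z))
231621 + S(N(13)) = 231621 + ((1/2)/13)*(1 + 4*((1/2)/13))/(14 + (1/2)/13) = 231621 + ((1/2)*(1/13))*(1 + 4*((1/2)*(1/13)))/(14 + (1/2)*(1/13)) = 231621 + (1 + 4*(1/26))/(26*(14 + 1/26)) = 231621 + (1 + 2/13)/(26*(365/26)) = 231621 + (1/26)*(26/365)*(15/13) = 231621 + 3/949 = 219808332/949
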